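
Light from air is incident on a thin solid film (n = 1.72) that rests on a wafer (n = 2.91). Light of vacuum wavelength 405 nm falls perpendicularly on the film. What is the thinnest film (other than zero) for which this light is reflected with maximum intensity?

118 nm

Top surface (1.0 → 1.72): reflection off a higher-index medium gives a half-wave phase shift.
At the lower boundary (n = 1.72 to n = 2.91) the reflected ray undergoes a half-wave phase shift.
Zero or two π shifts → no net half-wave offset.
For maximum reflection here: 2 n t = m λ.
Minimum nonzero at m = 1: t = λ / (2 n) = 405 / (2 × 1.72) = 118 nm.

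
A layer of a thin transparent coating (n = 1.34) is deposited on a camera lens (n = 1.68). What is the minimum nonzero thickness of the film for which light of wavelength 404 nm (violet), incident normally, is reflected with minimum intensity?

At the upper boundary (n = 1.0 to n = 1.34) the reflected ray undergoes a half-wave phase shift.
At the lower boundary (n = 1.34 to n = 1.68) the reflected ray undergoes a half-wave phase shift.
Net: no relative phase inversion (both shifts match).
So the condition for destructive reflection is 2 n t = (m + ½) λ.
Minimum at m = 0: t = λ / (4 n) = 404 / (4 × 1.34) = 75.4 nm.

75.4 nm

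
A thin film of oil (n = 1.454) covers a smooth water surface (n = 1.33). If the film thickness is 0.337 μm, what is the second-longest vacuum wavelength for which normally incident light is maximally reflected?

653 nm

Top surface (1.0 → 1.454): reflection off a higher-index medium gives a half-wave phase shift.
At the lower boundary (n = 1.454 to n = 1.33) the reflected ray undergoes no phase shift.
Net: one phase inversion between the two reflected rays.
For maximum reflection here: 2 n t = (m + ½) λ.
λ = 2 n t / (m + ½). The second-longest wavelength is m = 1: λ = 2 × 1.454 × 337 / 1.50 = 653 nm.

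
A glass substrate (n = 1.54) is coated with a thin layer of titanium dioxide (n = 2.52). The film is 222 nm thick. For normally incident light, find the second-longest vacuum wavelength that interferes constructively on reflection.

746 nm

At the upper boundary (n = 1.0 to n = 2.52) the reflected ray undergoes a half-wave phase shift.
Ray reflecting at the bottom interface goes from n = 2.52 toward n = 1.54: no phase shift.
Net: one phase inversion between the two reflected rays.
With one net inversion, constructive interference in reflection requires 2 n t = (m + ½) λ.
λ = 2 n t / (m + ½). The second-longest wavelength is m = 1: λ = 2 × 2.52 × 222 / 1.50 = 746 nm.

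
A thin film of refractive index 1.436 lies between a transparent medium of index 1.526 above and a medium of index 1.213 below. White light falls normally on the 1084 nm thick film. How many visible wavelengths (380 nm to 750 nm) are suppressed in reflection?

At the upper boundary (n = 1.526 to n = 1.436) the reflected ray undergoes no phase shift.
At the lower boundary (n = 1.436 to n = 1.213) the reflected ray undergoes no phase shift.
Net: no relative phase inversion (both shifts match).
So the condition for destructive reflection is 2 n t = (m + ½) λ.
λ = 2 n t / (m + ½) = 3113 / (m + ½) nm.
m=3: 889 nm (IR); m=4: 692 nm (visible); m=5: 566 nm (visible); m=6: 479 nm (visible); m=7: 415 nm (visible); m=8: 366 nm (UV).

4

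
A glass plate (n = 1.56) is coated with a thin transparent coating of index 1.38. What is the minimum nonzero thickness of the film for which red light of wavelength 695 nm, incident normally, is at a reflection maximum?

252 nm

Top surface (1.0 → 1.38): reflection off a higher-index medium gives a half-wave phase shift.
At the lower boundary (n = 1.38 to n = 1.56) the reflected ray undergoes a half-wave phase shift.
Zero or two π shifts → no net half-wave offset.
With no net inversion, constructive interference in reflection requires 2 n t = m λ.
Minimum nonzero at m = 1: t = λ / (2 n) = 695 / (2 × 1.38) = 252 nm.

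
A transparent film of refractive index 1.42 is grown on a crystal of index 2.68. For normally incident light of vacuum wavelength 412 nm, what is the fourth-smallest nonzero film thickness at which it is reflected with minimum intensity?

Ray reflecting at the top interface goes from n = 1.0 toward n = 1.42: a half-wave phase shift.
Ray reflecting at the bottom interface goes from n = 1.42 toward n = 2.68: a half-wave phase shift.
Net: no relative phase inversion (both shifts match).
So the condition for destructive reflection is 2 n t = (m + ½) λ.
The fourth-smallest nonzero thickness corresponds to m = 3: t = (m + ½) λ / (2 n) = 3.50 × 412 / (2 × 1.42) = 508 nm.

508 nm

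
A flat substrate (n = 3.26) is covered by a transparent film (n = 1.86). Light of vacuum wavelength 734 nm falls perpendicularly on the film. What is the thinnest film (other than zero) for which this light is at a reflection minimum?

98.7 nm

Ray reflecting at the top interface goes from n = 1.0 toward n = 1.86: a half-wave phase shift.
Bottom surface (1.86 → 3.26): reflection off a higher-index medium gives a half-wave phase shift.
Zero or two π shifts → no net half-wave offset.
With no net inversion, destructive interference in reflection requires 2 n t = (m + ½) λ.
Minimum at m = 0: t = λ / (4 n) = 734 / (4 × 1.86) = 98.7 nm.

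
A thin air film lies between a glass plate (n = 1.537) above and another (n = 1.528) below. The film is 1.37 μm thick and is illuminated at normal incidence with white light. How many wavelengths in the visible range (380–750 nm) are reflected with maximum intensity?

3

Top surface (1.537 → 1.0): reflection off a lower-index medium gives no phase shift.
Ray reflecting at the bottom interface goes from n = 1.0 toward n = 1.528: a half-wave phase shift.
Exactly one π shift → a net half-wave offset.
So the condition for constructive reflection is 2 n t = (m + ½) λ.
λ = 2 n t / (m + ½) = 2740 / (m + ½) nm.
m=3: 783 nm (IR); m=4: 609 nm (visible); m=5: 498 nm (visible); m=6: 422 nm (visible); m=7: 365 nm (UV).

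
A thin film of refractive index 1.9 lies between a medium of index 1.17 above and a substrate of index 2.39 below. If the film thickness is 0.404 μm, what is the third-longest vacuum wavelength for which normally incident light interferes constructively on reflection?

512 nm

Ray reflecting at the top interface goes from n = 1.17 toward n = 1.9: a half-wave phase shift.
Bottom surface (1.9 → 2.39): reflection off a higher-index medium gives a half-wave phase shift.
The two reflections carry the same phase change, so no net offset.
For bright reflection here: 2 n t = m λ.
λ = 2 n t / m. The third-longest wavelength is m = 3: λ = 2 × 1.9 × 404 / 3.00 = 512 nm.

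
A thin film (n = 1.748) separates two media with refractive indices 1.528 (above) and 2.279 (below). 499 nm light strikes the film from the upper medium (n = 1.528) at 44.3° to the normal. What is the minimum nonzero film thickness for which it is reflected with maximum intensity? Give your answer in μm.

At the upper boundary (n = 1.528 to n = 1.748) the reflected ray undergoes a half-wave phase shift.
At the lower boundary (n = 1.748 to n = 2.279) the reflected ray undergoes a half-wave phase shift.
Net: no relative phase inversion (both shifts match).
With no net inversion, constructive interference in reflection requires 2 n t cos θ_r = m λ.
Snell's law: 1.528 sin 44.3° = 1.748 sin θ_r → sin θ_r = 0.611, cos θ_r = 0.792.
Minimum nonzero at m = 1: t = λ / (2 n cos θ_r) = 499 / (2 × 1.748 × 0.792) = 180 nm.

0.180 μm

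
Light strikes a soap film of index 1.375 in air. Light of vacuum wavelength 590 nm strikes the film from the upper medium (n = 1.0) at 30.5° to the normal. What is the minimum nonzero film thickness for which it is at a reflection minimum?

At the upper boundary (n = 1.0 to n = 1.375) the reflected ray undergoes a half-wave phase shift.
Ray reflecting at the bottom interface goes from n = 1.375 toward n = 1.0: no phase shift.
Exactly one π shift → a net half-wave offset.
So the condition for destructive reflection is 2 n t cos θ_r = m λ.
Snell's law: 1.0 sin 30.5° = 1.375 sin θ_r → sin θ_r = 0.369, cos θ_r = 0.929.
Minimum nonzero at m = 1: t = λ / (2 n cos θ_r) = 590 / (2 × 1.375 × 0.929) = 231 nm.

231 nm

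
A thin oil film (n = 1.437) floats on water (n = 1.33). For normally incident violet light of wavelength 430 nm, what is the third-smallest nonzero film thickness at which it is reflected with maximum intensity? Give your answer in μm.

At the upper boundary (n = 1.0 to n = 1.437) the reflected ray undergoes a half-wave phase shift.
Bottom surface (1.437 → 1.33): reflection off a lower-index medium gives no phase shift.
Exactly one π shift → a net half-wave offset.
For bright reflection here: 2 n t = (m + ½) λ.
The third-smallest nonzero thickness corresponds to m = 2: t = (m + ½) λ / (2 n) = 2.50 × 430 / (2 × 1.437) = 374 nm.

0.374 μm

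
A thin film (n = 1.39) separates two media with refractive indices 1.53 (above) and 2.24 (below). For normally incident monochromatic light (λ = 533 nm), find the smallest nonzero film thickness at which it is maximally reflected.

At the upper boundary (n = 1.53 to n = 1.39) the reflected ray undergoes no phase shift.
Ray reflecting at the bottom interface goes from n = 1.39 toward n = 2.24: a half-wave phase shift.
Exactly one π shift → a net half-wave offset.
With one net inversion, constructive interference in reflection requires 2 n t = (m + ½) λ.
Minimum at m = 0: t = λ / (4 n) = 533 / (4 × 1.39) = 95.9 nm.

95.9 nm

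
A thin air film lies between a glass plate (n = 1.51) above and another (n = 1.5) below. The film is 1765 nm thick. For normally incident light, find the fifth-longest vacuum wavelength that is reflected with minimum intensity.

Top surface (1.51 → 1.0): reflection off a lower-index medium gives no phase shift.
Bottom surface (1.0 → 1.5): reflection off a higher-index medium gives a half-wave phase shift.
Net: one phase inversion between the two reflected rays.
For dark reflection here: 2 n t = m λ.
λ = 2 n t / m. The fifth-longest wavelength is m = 5: λ = 2 × 1.0 × 1765 / 5.00 = 706 nm.

706 nm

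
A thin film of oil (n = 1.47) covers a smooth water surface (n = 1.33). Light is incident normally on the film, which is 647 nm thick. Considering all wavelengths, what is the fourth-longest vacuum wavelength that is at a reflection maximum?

543 nm

Ray reflecting at the top interface goes from n = 1.0 toward n = 1.47: a half-wave phase shift.
Bottom surface (1.47 → 1.33): reflection off a lower-index medium gives no phase shift.
Net: one phase inversion between the two reflected rays.
For bright reflection here: 2 n t = (m + ½) λ.
λ = 2 n t / (m + ½). The fourth-longest wavelength is m = 3: λ = 2 × 1.47 × 647 / 3.50 = 543 nm.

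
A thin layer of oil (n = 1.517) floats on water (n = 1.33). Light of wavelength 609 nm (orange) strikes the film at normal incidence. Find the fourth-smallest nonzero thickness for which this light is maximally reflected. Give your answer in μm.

Ray reflecting at the top interface goes from n = 1.0 toward n = 1.517: a half-wave phase shift.
Bottom surface (1.517 → 1.33): reflection off a lower-index medium gives no phase shift.
The two reflections differ by half a wavelength.
With one net inversion, constructive interference in reflection requires 2 n t = (m + ½) λ.
The fourth-smallest nonzero thickness corresponds to m = 3: t = (m + ½) λ / (2 n) = 3.50 × 609 / (2 × 1.517) = 703 nm.

0.703 μm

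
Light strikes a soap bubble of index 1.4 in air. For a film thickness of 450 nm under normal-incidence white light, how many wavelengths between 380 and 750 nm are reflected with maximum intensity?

Top surface (1.0 → 1.4): reflection off a higher-index medium gives a half-wave phase shift.
Ray reflecting at the bottom interface goes from n = 1.4 toward n = 1.0: no phase shift.
Exactly one π shift → a net half-wave offset.
With one net inversion, constructive interference in reflection requires 2 n t = (m + ½) λ.
λ = 2 n t / (m + ½) = 1260 / (m + ½) nm.
m=1: 840 nm (IR); m=2: 504 nm (visible); m=3: 360 nm (UV).

1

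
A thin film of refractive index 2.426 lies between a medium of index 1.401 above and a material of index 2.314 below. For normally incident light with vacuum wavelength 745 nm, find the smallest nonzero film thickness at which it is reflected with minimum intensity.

Top surface (1.401 → 2.426): reflection off a higher-index medium gives a half-wave phase shift.
At the lower boundary (n = 2.426 to n = 2.314) the reflected ray undergoes no phase shift.
Exactly one π shift → a net half-wave offset.
For dark reflection here: 2 n t = m λ.
Minimum nonzero at m = 1: t = λ / (2 n) = 745 / (2 × 2.426) = 154 nm.

154 nm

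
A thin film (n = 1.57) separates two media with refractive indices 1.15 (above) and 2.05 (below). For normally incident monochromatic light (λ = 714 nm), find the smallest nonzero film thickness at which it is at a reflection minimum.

114 nm

At the upper boundary (n = 1.15 to n = 1.57) the reflected ray undergoes a half-wave phase shift.
Bottom surface (1.57 → 2.05): reflection off a higher-index medium gives a half-wave phase shift.
Net: no relative phase inversion (both shifts match).
So the condition for destructive reflection is 2 n t = (m + ½) λ.
Minimum at m = 0: t = λ / (4 n) = 714 / (4 × 1.57) = 114 nm.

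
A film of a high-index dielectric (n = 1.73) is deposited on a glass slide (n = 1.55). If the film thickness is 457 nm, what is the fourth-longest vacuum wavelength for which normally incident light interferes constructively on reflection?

452 nm

Ray reflecting at the top interface goes from n = 1.0 toward n = 1.73: a half-wave phase shift.
At the lower boundary (n = 1.73 to n = 1.55) the reflected ray undergoes no phase shift.
Net: one phase inversion between the two reflected rays.
So the condition for constructive reflection is 2 n t = (m + ½) λ.
λ = 2 n t / (m + ½). The fourth-longest wavelength is m = 3: λ = 2 × 1.73 × 457 / 3.50 = 452 nm.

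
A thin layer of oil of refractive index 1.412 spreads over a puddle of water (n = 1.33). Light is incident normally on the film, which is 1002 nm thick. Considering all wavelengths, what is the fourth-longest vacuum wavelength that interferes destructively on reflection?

707 nm

At the upper boundary (n = 1.0 to n = 1.412) the reflected ray undergoes a half-wave phase shift.
At the lower boundary (n = 1.412 to n = 1.33) the reflected ray undergoes no phase shift.
Net: one phase inversion between the two reflected rays.
So the condition for destructive reflection is 2 n t = m λ.
λ = 2 n t / m. The fourth-longest wavelength is m = 4: λ = 2 × 1.412 × 1002 / 4.00 = 707 nm.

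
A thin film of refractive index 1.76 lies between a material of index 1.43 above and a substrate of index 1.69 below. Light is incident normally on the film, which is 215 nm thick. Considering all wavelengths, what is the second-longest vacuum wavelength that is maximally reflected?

Top surface (1.43 → 1.76): reflection off a higher-index medium gives a half-wave phase shift.
At the lower boundary (n = 1.76 to n = 1.69) the reflected ray undergoes no phase shift.
The two reflections differ by half a wavelength.
For bright reflection here: 2 n t = (m + ½) λ.
λ = 2 n t / (m + ½). The second-longest wavelength is m = 1: λ = 2 × 1.76 × 215 / 1.50 = 505 nm.

505 nm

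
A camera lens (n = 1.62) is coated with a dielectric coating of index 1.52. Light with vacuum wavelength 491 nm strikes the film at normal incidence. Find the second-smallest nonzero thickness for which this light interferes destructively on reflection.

242 nm

Top surface (1.0 → 1.52): reflection off a higher-index medium gives a half-wave phase shift.
At the lower boundary (n = 1.52 to n = 1.62) the reflected ray undergoes a half-wave phase shift.
The two reflections carry the same phase change, so no net offset.
For minimum reflection here: 2 n t = (m + ½) λ.
The second-smallest nonzero thickness corresponds to m = 1: t = (m + ½) λ / (2 n) = 1.50 × 491 / (2 × 1.52) = 242 nm.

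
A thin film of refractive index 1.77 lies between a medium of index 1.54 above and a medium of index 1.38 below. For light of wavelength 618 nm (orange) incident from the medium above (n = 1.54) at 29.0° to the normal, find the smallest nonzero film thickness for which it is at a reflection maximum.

96.3 nm

Ray reflecting at the top interface goes from n = 1.54 toward n = 1.77: a half-wave phase shift.
At the lower boundary (n = 1.77 to n = 1.38) the reflected ray undergoes no phase shift.
Exactly one π shift → a net half-wave offset.
For bright reflection here: 2 n t cos θ_r = (m + ½) λ.
Snell's law: 1.54 sin 29.0° = 1.77 sin θ_r → sin θ_r = 0.422, cos θ_r = 0.907.
Minimum at m = 0: t = λ / (4 n cos θ_r) = 618 / (4 × 1.77 × 0.907) = 96.3 nm.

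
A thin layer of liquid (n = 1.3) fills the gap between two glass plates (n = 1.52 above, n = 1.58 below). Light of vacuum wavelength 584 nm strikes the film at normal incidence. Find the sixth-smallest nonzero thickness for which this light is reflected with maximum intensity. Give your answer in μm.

1.24 μm

Top surface (1.52 → 1.3): reflection off a lower-index medium gives no phase shift.
Ray reflecting at the bottom interface goes from n = 1.3 toward n = 1.58: a half-wave phase shift.
Net: one phase inversion between the two reflected rays.
With one net inversion, constructive interference in reflection requires 2 n t = (m + ½) λ.
The sixth-smallest nonzero thickness corresponds to m = 5: t = (m + ½) λ / (2 n) = 5.50 × 584 / (2 × 1.3) = 1235 nm.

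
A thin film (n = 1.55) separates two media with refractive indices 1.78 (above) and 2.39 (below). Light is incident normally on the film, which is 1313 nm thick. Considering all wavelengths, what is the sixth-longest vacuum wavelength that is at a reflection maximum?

740 nm

At the upper boundary (n = 1.78 to n = 1.55) the reflected ray undergoes no phase shift.
At the lower boundary (n = 1.55 to n = 2.39) the reflected ray undergoes a half-wave phase shift.
Net: one phase inversion between the two reflected rays.
With one net inversion, constructive interference in reflection requires 2 n t = (m + ½) λ.
λ = 2 n t / (m + ½). The sixth-longest wavelength is m = 5: λ = 2 × 1.55 × 1313 / 5.50 = 740 nm.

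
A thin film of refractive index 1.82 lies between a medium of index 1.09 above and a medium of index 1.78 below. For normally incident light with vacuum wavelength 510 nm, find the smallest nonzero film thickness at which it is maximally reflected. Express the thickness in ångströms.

701 Å

Ray reflecting at the top interface goes from n = 1.09 toward n = 1.82: a half-wave phase shift.
Ray reflecting at the bottom interface goes from n = 1.82 toward n = 1.78: no phase shift.
Exactly one π shift → a net half-wave offset.
For maximum reflection here: 2 n t = (m + ½) λ.
Minimum at m = 0: t = λ / (4 n) = 510 / (4 × 1.82) = 70.1 nm.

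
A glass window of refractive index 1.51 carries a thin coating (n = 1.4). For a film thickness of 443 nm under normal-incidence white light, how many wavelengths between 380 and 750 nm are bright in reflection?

2

Top surface (1.0 → 1.4): reflection off a higher-index medium gives a half-wave phase shift.
Ray reflecting at the bottom interface goes from n = 1.4 toward n = 1.51: a half-wave phase shift.
Zero or two π shifts → no net half-wave offset.
So the condition for constructive reflection is 2 n t = m λ.
λ = 2 n t / m = 1240 / m nm.
m=1: 1240 nm (IR); m=2: 620 nm (visible); m=3: 413 nm (visible); m=4: 310 nm (UV).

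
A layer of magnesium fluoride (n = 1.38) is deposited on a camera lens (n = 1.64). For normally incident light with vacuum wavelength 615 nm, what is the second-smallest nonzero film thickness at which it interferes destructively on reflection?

334 nm

At the upper boundary (n = 1.0 to n = 1.38) the reflected ray undergoes a half-wave phase shift.
Ray reflecting at the bottom interface goes from n = 1.38 toward n = 1.64: a half-wave phase shift.
Net: no relative phase inversion (both shifts match).
So the condition for destructive reflection is 2 n t = (m + ½) λ.
The second-smallest nonzero thickness corresponds to m = 1: t = (m + ½) λ / (2 n) = 1.50 × 615 / (2 × 1.38) = 334 nm.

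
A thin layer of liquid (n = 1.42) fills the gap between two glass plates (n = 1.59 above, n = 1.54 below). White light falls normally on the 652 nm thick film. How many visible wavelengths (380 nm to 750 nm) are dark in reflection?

2

Top surface (1.59 → 1.42): reflection off a lower-index medium gives no phase shift.
At the lower boundary (n = 1.42 to n = 1.54) the reflected ray undergoes a half-wave phase shift.
Net: one phase inversion between the two reflected rays.
For dark reflection here: 2 n t = m λ.
λ = 2 n t / m = 1852 / m nm.
m=2: 926 nm (IR); m=3: 617 nm (visible); m=4: 463 nm (visible); m=5: 370 nm (UV).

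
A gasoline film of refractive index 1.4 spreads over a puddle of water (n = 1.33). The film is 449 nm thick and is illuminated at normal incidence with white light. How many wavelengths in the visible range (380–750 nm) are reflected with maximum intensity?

Ray reflecting at the top interface goes from n = 1.0 toward n = 1.4: a half-wave phase shift.
Ray reflecting at the bottom interface goes from n = 1.4 toward n = 1.33: no phase shift.
Exactly one π shift → a net half-wave offset.
So the condition for constructive reflection is 2 n t = (m + ½) λ.
λ = 2 n t / (m + ½) = 1257 / (m + ½) nm.
m=1: 838 nm (IR); m=2: 503 nm (visible); m=3: 359 nm (UV).

1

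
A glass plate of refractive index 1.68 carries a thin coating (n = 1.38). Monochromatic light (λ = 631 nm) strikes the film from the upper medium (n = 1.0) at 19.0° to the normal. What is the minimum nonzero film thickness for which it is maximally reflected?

235 nm

At the upper boundary (n = 1.0 to n = 1.38) the reflected ray undergoes a half-wave phase shift.
At the lower boundary (n = 1.38 to n = 1.68) the reflected ray undergoes a half-wave phase shift.
Zero or two π shifts → no net half-wave offset.
For bright reflection here: 2 n t cos θ_r = m λ.
Snell's law: 1.0 sin 19.0° = 1.38 sin θ_r → sin θ_r = 0.236, cos θ_r = 0.972.
Minimum nonzero at m = 1: t = λ / (2 n cos θ_r) = 631 / (2 × 1.38 × 0.972) = 235 nm.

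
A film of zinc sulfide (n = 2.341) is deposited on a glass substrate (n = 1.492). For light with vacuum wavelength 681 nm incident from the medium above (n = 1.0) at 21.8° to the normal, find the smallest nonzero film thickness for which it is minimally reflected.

Top surface (1.0 → 2.341): reflection off a higher-index medium gives a half-wave phase shift.
Bottom surface (2.341 → 1.492): reflection off a lower-index medium gives no phase shift.
Exactly one π shift → a net half-wave offset.
For minimum reflection here: 2 n t cos θ_r = m λ.
Snell's law: 1.0 sin 21.8° = 2.341 sin θ_r → sin θ_r = 0.159, cos θ_r = 0.987.
Minimum nonzero at m = 1: t = λ / (2 n cos θ_r) = 681 / (2 × 2.341 × 0.987) = 147 nm.

147 nm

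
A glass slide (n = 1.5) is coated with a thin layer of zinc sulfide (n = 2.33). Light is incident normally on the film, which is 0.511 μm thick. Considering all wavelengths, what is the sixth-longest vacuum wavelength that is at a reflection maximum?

Ray reflecting at the top interface goes from n = 1.0 toward n = 2.33: a half-wave phase shift.
Ray reflecting at the bottom interface goes from n = 2.33 toward n = 1.5: no phase shift.
Exactly one π shift → a net half-wave offset.
So the condition for constructive reflection is 2 n t = (m + ½) λ.
λ = 2 n t / (m + ½). The sixth-longest wavelength is m = 5: λ = 2 × 2.33 × 511 / 5.50 = 433 nm.

433 nm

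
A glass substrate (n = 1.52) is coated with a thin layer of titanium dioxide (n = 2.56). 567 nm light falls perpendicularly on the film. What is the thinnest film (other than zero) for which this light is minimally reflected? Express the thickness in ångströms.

At the upper boundary (n = 1.0 to n = 2.56) the reflected ray undergoes a half-wave phase shift.
At the lower boundary (n = 2.56 to n = 1.52) the reflected ray undergoes no phase shift.
Exactly one π shift → a net half-wave offset.
For weak reflection here: 2 n t = m λ.
Minimum nonzero at m = 1: t = λ / (2 n) = 567 / (2 × 2.56) = 111 nm.

1107 Å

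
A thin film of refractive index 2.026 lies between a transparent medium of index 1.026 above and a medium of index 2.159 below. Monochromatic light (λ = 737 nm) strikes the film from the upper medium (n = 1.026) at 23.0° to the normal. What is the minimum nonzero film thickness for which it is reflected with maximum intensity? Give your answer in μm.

Top surface (1.026 → 2.026): reflection off a higher-index medium gives a half-wave phase shift.
Bottom surface (2.026 → 2.159): reflection off a higher-index medium gives a half-wave phase shift.
Net: no relative phase inversion (both shifts match).
For strong reflection here: 2 n t cos θ_r = m λ.
Snell's law: 1.026 sin 23.0° = 2.026 sin θ_r → sin θ_r = 0.198, cos θ_r = 0.980.
Minimum nonzero at m = 1: t = λ / (2 n cos θ_r) = 737 / (2 × 2.026 × 0.980) = 186 nm.

0.186 μm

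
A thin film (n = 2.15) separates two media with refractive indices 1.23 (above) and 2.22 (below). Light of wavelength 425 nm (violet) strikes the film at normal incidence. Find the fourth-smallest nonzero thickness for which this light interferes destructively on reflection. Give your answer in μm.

Ray reflecting at the top interface goes from n = 1.23 toward n = 2.15: a half-wave phase shift.
Ray reflecting at the bottom interface goes from n = 2.15 toward n = 2.22: a half-wave phase shift.
Net: no relative phase inversion (both shifts match).
So the condition for destructive reflection is 2 n t = (m + ½) λ.
The fourth-smallest nonzero thickness corresponds to m = 3: t = (m + ½) λ / (2 n) = 3.50 × 425 / (2 × 2.15) = 346 nm.

0.346 μm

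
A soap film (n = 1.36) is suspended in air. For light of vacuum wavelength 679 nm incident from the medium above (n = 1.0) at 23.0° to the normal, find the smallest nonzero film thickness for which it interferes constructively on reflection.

130 nm

At the upper boundary (n = 1.0 to n = 1.36) the reflected ray undergoes a half-wave phase shift.
Ray reflecting at the bottom interface goes from n = 1.36 toward n = 1.0: no phase shift.
Exactly one π shift → a net half-wave offset.
So the condition for constructive reflection is 2 n t cos θ_r = (m + ½) λ.
Snell's law: 1.0 sin 23.0° = 1.36 sin θ_r → sin θ_r = 0.287, cos θ_r = 0.958.
Minimum at m = 0: t = λ / (4 n cos θ_r) = 679 / (4 × 1.36 × 0.958) = 130 nm.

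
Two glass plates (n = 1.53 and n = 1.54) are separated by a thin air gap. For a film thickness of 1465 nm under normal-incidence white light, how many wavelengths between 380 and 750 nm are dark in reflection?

4

Top surface (1.53 → 1.0): reflection off a lower-index medium gives no phase shift.
Bottom surface (1.0 → 1.54): reflection off a higher-index medium gives a half-wave phase shift.
Exactly one π shift → a net half-wave offset.
For weak reflection here: 2 n t = m λ.
λ = 2 n t / m = 2930 / m nm.
m=3: 977 nm (IR); m=4: 733 nm (visible); m=5: 586 nm (visible); m=6: 488 nm (visible); m=7: 419 nm (visible); m=8: 366 nm (UV).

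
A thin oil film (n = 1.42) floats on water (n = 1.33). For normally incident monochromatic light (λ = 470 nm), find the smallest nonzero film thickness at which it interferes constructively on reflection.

Ray reflecting at the top interface goes from n = 1.0 toward n = 1.42: a half-wave phase shift.
At the lower boundary (n = 1.42 to n = 1.33) the reflected ray undergoes no phase shift.
Exactly one π shift → a net half-wave offset.
With one net inversion, constructive interference in reflection requires 2 n t = (m + ½) λ.
Minimum at m = 0: t = λ / (4 n) = 470 / (4 × 1.42) = 82.7 nm.

82.7 nm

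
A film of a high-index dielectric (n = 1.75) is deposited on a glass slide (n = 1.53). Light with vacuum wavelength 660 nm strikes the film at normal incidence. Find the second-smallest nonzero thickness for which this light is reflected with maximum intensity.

283 nm

At the upper boundary (n = 1.0 to n = 1.75) the reflected ray undergoes a half-wave phase shift.
At the lower boundary (n = 1.75 to n = 1.53) the reflected ray undergoes no phase shift.
The two reflections differ by half a wavelength.
So the condition for constructive reflection is 2 n t = (m + ½) λ.
The second-smallest nonzero thickness corresponds to m = 1: t = (m + ½) λ / (2 n) = 1.50 × 660 / (2 × 1.75) = 283 nm.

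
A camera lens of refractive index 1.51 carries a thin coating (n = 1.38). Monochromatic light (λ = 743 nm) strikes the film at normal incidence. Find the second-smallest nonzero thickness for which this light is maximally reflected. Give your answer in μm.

0.538 μm

At the upper boundary (n = 1.0 to n = 1.38) the reflected ray undergoes a half-wave phase shift.
Ray reflecting at the bottom interface goes from n = 1.38 toward n = 1.51: a half-wave phase shift.
The two reflections carry the same phase change, so no net offset.
So the condition for constructive reflection is 2 n t = m λ.
The second-smallest nonzero thickness corresponds to m = 2: t = m λ / (2 n) = 2.00 × 743 / (2 × 1.38) = 538 nm.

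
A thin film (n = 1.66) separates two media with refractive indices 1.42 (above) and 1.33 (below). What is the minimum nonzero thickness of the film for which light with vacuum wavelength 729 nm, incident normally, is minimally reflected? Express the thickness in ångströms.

2196 Å

Top surface (1.42 → 1.66): reflection off a higher-index medium gives a half-wave phase shift.
Ray reflecting at the bottom interface goes from n = 1.66 toward n = 1.33: no phase shift.
Exactly one π shift → a net half-wave offset.
With one net inversion, destructive interference in reflection requires 2 n t = m λ.
Minimum nonzero at m = 1: t = λ / (2 n) = 729 / (2 × 1.66) = 220 nm.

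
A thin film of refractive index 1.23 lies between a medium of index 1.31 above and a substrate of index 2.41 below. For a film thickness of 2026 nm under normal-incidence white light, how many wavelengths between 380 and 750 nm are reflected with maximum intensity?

6

Top surface (1.31 → 1.23): reflection off a lower-index medium gives no phase shift.
At the lower boundary (n = 1.23 to n = 2.41) the reflected ray undergoes a half-wave phase shift.
The two reflections differ by half a wavelength.
So the condition for constructive reflection is 2 n t = (m + ½) λ.
λ = 2 n t / (m + ½) = 4984 / (m + ½) nm.
m=6: 767 nm (IR); m=7: 665 nm (visible); m=8: 586 nm (visible); m=9: 525 nm (visible); m=10: 475 nm (visible); m=11: 433 nm (visible); m=12: 399 nm (visible); m=13: 369 nm (UV).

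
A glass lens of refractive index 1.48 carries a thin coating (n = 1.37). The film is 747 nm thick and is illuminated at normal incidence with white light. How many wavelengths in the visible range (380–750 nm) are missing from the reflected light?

2

Ray reflecting at the top interface goes from n = 1.0 toward n = 1.37: a half-wave phase shift.
Ray reflecting at the bottom interface goes from n = 1.37 toward n = 1.48: a half-wave phase shift.
The two reflections carry the same phase change, so no net offset.
For weak reflection here: 2 n t = (m + ½) λ.
λ = 2 n t / (m + ½) = 2047 / (m + ½) nm.
m=2: 819 nm (IR); m=3: 585 nm (visible); m=4: 455 nm (visible); m=5: 372 nm (UV).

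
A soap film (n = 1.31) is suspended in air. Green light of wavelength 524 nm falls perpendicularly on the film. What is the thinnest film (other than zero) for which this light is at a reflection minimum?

200 nm

Ray reflecting at the top interface goes from n = 1.0 toward n = 1.31: a half-wave phase shift.
At the lower boundary (n = 1.31 to n = 1.0) the reflected ray undergoes no phase shift.
Net: one phase inversion between the two reflected rays.
So the condition for destructive reflection is 2 n t = m λ.
Minimum nonzero at m = 1: t = λ / (2 n) = 524 / (2 × 1.31) = 200 nm.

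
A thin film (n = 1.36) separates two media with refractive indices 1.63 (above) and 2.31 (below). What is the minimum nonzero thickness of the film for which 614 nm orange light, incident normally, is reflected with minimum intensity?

226 nm

Ray reflecting at the top interface goes from n = 1.63 toward n = 1.36: no phase shift.
At the lower boundary (n = 1.36 to n = 2.31) the reflected ray undergoes a half-wave phase shift.
Net: one phase inversion between the two reflected rays.
With one net inversion, destructive interference in reflection requires 2 n t = m λ.
Minimum nonzero at m = 1: t = λ / (2 n) = 614 / (2 × 1.36) = 226 nm.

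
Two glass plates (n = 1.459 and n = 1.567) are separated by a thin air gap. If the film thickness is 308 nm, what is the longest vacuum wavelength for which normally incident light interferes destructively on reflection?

At the upper boundary (n = 1.459 to n = 1.0) the reflected ray undergoes no phase shift.
Ray reflecting at the bottom interface goes from n = 1.0 toward n = 1.567: a half-wave phase shift.
Net: one phase inversion between the two reflected rays.
For dark reflection here: 2 n t = m λ.
λ = 2 n t / m. The longest wavelength is m = 1: λ = 2 × 1.0 × 308 / 1.00 = 616 nm.

616 nm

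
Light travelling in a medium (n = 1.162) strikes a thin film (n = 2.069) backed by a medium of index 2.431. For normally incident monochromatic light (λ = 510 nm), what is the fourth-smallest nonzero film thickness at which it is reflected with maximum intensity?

At the upper boundary (n = 1.162 to n = 2.069) the reflected ray undergoes a half-wave phase shift.
At the lower boundary (n = 2.069 to n = 2.431) the reflected ray undergoes a half-wave phase shift.
The two reflections carry the same phase change, so no net offset.
With no net inversion, constructive interference in reflection requires 2 n t = m λ.
The fourth-smallest nonzero thickness corresponds to m = 4: t = m λ / (2 n) = 4.00 × 510 / (2 × 2.069) = 493 nm.

493 nm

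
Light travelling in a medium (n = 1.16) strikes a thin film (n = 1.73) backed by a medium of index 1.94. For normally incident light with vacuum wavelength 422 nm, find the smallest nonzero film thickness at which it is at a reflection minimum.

61.0 nm

Ray reflecting at the top interface goes from n = 1.16 toward n = 1.73: a half-wave phase shift.
At the lower boundary (n = 1.73 to n = 1.94) the reflected ray undergoes a half-wave phase shift.
The two reflections carry the same phase change, so no net offset.
For weak reflection here: 2 n t = (m + ½) λ.
Minimum at m = 0: t = λ / (4 n) = 422 / (4 × 1.73) = 61.0 nm.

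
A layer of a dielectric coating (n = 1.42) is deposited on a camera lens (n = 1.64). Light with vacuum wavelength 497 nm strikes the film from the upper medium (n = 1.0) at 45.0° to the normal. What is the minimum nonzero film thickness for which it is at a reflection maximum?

202 nm

Top surface (1.0 → 1.42): reflection off a higher-index medium gives a half-wave phase shift.
At the lower boundary (n = 1.42 to n = 1.64) the reflected ray undergoes a half-wave phase shift.
The two reflections carry the same phase change, so no net offset.
For bright reflection here: 2 n t cos θ_r = m λ.
Snell's law: 1.0 sin 45.0° = 1.42 sin θ_r → sin θ_r = 0.498, cos θ_r = 0.867.
Minimum nonzero at m = 1: t = λ / (2 n cos θ_r) = 497 / (2 × 1.42 × 0.867) = 202 nm.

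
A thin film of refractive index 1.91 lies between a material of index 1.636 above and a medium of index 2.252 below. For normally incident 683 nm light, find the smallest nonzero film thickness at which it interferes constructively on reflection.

At the upper boundary (n = 1.636 to n = 1.91) the reflected ray undergoes a half-wave phase shift.
Bottom surface (1.91 → 2.252): reflection off a higher-index medium gives a half-wave phase shift.
Zero or two π shifts → no net half-wave offset.
So the condition for constructive reflection is 2 n t = m λ.
Minimum nonzero at m = 1: t = λ / (2 n) = 683 / (2 × 1.91) = 179 nm.

179 nm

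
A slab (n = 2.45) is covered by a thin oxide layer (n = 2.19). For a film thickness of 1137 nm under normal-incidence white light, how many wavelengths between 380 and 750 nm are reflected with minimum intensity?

6

Ray reflecting at the top interface goes from n = 1.0 toward n = 2.19: a half-wave phase shift.
At the lower boundary (n = 2.19 to n = 2.45) the reflected ray undergoes a half-wave phase shift.
Zero or two π shifts → no net half-wave offset.
For minimum reflection here: 2 n t = (m + ½) λ.
λ = 2 n t / (m + ½) = 4980 / (m + ½) nm.
m=6: 766 nm (IR); m=7: 664 nm (visible); m=8: 586 nm (visible); m=9: 524 nm (visible); m=10: 474 nm (visible); m=11: 433 nm (visible); m=12: 398 nm (visible); m=13: 369 nm (UV).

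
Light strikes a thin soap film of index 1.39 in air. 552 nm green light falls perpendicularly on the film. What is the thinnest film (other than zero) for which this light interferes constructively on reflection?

99.3 nm

Top surface (1.0 → 1.39): reflection off a higher-index medium gives a half-wave phase shift.
Bottom surface (1.39 → 1.0): reflection off a lower-index medium gives no phase shift.
Net: one phase inversion between the two reflected rays.
With one net inversion, constructive interference in reflection requires 2 n t = (m + ½) λ.
Minimum at m = 0: t = λ / (4 n) = 552 / (4 × 1.39) = 99.3 nm.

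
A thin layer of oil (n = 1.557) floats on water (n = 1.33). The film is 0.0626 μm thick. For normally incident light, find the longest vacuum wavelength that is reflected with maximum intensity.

390 nm

At the upper boundary (n = 1.0 to n = 1.557) the reflected ray undergoes a half-wave phase shift.
Ray reflecting at the bottom interface goes from n = 1.557 toward n = 1.33: no phase shift.
Net: one phase inversion between the two reflected rays.
With one net inversion, constructive interference in reflection requires 2 n t = (m + ½) λ.
λ = 2 n t / (m + ½). The longest wavelength is m = 0: λ = 2 × 1.557 × 62.6 / 0.500 = 390 nm.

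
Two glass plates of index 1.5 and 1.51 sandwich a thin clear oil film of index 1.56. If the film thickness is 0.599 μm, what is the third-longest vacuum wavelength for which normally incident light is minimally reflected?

At the upper boundary (n = 1.5 to n = 1.56) the reflected ray undergoes a half-wave phase shift.
Ray reflecting at the bottom interface goes from n = 1.56 toward n = 1.51: no phase shift.
Net: one phase inversion between the two reflected rays.
So the condition for destructive reflection is 2 n t = m λ.
λ = 2 n t / m. The third-longest wavelength is m = 3: λ = 2 × 1.56 × 599 / 3.00 = 623 nm.

623 nm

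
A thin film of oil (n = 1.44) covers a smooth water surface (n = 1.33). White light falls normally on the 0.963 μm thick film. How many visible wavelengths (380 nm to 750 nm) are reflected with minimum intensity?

Top surface (1.0 → 1.44): reflection off a higher-index medium gives a half-wave phase shift.
Ray reflecting at the bottom interface goes from n = 1.44 toward n = 1.33: no phase shift.
The two reflections differ by half a wavelength.
For minimum reflection here: 2 n t = m λ.
λ = 2 n t / m = 2773 / m nm.
m=3: 924 nm (IR); m=4: 693 nm (visible); m=5: 555 nm (visible); m=6: 462 nm (visible); m=7: 396 nm (visible); m=8: 347 nm (UV).

4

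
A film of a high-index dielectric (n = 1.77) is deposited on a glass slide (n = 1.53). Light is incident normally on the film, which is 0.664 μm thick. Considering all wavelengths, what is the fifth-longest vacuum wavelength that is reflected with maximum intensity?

522 nm

At the upper boundary (n = 1.0 to n = 1.77) the reflected ray undergoes a half-wave phase shift.
Ray reflecting at the bottom interface goes from n = 1.77 toward n = 1.53: no phase shift.
Exactly one π shift → a net half-wave offset.
So the condition for constructive reflection is 2 n t = (m + ½) λ.
λ = 2 n t / (m + ½). The fifth-longest wavelength is m = 4: λ = 2 × 1.77 × 664 / 4.50 = 522 nm.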